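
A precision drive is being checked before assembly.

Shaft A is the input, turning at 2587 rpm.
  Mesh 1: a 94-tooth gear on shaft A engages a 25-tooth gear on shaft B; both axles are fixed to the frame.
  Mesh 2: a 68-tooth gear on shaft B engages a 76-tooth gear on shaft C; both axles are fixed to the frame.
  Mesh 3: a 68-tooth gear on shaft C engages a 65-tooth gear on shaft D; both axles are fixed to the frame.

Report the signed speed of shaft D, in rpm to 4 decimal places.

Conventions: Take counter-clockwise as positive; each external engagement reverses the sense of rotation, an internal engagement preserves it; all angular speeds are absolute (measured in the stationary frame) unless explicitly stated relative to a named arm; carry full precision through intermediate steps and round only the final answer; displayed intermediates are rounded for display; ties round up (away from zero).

-9104.8994 rpm

topology: fixed-axis compound train — 3 meshes, A→D
mesh 1 [94T→25T]: ω = 2587.0000×94/25 = 9727.1200 rpm, sense flips to −
mesh 2 [68T→76T]: ω = 9727.1200×68/76 = 8703.2126 rpm, sense flips to +
mesh 3 [68T→65T]: ω = 8703.2126×68/65 = 9104.8994 rpm, sense flips to −
signed output speed = -9104.8994 rpm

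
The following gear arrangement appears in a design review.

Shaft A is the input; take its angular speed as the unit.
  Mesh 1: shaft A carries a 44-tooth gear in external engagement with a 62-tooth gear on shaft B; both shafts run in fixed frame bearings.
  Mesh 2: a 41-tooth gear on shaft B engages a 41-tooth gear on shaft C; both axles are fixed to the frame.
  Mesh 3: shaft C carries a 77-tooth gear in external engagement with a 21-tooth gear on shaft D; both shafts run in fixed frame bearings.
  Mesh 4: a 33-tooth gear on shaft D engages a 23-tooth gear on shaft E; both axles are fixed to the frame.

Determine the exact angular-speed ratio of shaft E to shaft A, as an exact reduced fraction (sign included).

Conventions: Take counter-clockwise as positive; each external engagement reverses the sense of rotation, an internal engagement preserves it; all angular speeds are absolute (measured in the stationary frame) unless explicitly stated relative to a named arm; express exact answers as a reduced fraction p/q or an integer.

2662/713

class = fixed-axis compound train [4 meshes; 4 ratios multiply, 4 sense flips]
mesh 1 [44T→62T]: running ratio 22/31, sense −
mesh 2 [41T→41T]: running ratio 22/31, sense +
mesh 3 [77T→21T]: running ratio 242/93, sense −
mesh 4 [33T→23T]: running ratio 2662/713, sense +
ω_out/ω_in = 2662/713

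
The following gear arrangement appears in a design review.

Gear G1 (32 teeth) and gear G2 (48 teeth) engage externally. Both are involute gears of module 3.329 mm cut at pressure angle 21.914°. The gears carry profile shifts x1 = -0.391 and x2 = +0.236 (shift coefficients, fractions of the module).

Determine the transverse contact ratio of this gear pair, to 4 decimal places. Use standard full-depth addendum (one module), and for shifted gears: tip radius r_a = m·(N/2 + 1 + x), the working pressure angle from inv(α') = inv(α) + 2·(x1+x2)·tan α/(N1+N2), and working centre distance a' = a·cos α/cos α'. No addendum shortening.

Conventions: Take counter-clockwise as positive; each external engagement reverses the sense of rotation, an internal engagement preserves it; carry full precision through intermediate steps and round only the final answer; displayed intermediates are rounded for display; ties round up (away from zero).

1.6558

class = single-mesh tooth geometry [involute pair 32T × 48T, m = 3.329]
base radii: r_b1 = 49.415414, r_b2 = 74.123122
tip radii: r_a1 = 55.291361, r_a2 = 84.010644
inv(α') = inv(21.914°) + 2·(-0.391+0.236)·tan α/(32+48) = 0.01825099  ⇒  α' = 21.34603°
a' = a·cos α / cos α' = 133.1600·cos 21.914°/cos 21.34603° = 132.637595
action lengths: √(r_a1²−r_b1²) = 24.804262, √(r_a2²−r_b2²) = 39.541765
base pitch p_b = π·m·cos α = 9.702694
CR = (24.804262 + 39.541765 − 132.637595·sin 21.34603°)/9.702694 = 1.655828
contact ratio ≈ 1.6558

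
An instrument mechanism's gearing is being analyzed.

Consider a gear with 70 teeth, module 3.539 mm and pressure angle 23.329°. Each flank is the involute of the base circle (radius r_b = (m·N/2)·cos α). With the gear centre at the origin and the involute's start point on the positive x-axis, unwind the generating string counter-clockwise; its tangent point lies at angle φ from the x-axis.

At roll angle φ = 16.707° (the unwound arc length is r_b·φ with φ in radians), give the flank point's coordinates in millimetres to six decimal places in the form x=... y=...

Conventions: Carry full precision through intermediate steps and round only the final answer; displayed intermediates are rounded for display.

x=118.471616 y=0.932002

topology: single-mesh involute geometry — m = 3.539, N = 70
pitch radius r_p = m·N/2 = 3.539·70/2 = 123.865000
base radius r_b = r_p·cos α = 123.865000·cos 23.329° = 113.738548
roll angle φ = 16.707° = 0.29159216 rad
x = r_b·(cos φ + φ·sin φ) = 118.471616
y = r_b·(sin φ − φ·cos φ) = 0.932002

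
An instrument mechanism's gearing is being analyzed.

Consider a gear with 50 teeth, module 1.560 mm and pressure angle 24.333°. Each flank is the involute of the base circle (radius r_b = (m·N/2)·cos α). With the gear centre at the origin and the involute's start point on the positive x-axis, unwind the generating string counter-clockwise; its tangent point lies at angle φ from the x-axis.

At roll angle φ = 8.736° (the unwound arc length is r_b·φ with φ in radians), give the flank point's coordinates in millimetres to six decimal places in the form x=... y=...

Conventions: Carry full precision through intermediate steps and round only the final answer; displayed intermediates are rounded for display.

x=35.946140 y=0.041889

class = single-mesh tooth geometry [base-circle involute, m = 1.560, 50T]
pitch radius r_p = m·N/2 = 1.560·50/2 = 39.000000
base radius r_b = r_p·cos α = 39.000000·cos 24.333° = 35.535478
roll angle φ = 8.736° = 0.15247196 rad
x = r_b·(cos φ + φ·sin φ) = 35.946140
y = r_b·(sin φ − φ·cos φ) = 0.041889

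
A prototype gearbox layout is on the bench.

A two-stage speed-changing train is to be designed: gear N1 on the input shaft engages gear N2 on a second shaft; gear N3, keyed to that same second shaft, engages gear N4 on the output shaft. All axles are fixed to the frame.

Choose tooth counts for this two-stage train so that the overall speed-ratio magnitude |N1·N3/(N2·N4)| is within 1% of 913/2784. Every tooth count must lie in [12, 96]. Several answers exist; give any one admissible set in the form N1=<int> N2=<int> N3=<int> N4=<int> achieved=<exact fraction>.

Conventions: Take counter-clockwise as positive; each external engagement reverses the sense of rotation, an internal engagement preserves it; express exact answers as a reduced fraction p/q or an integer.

topology: fixed-axis compound train — 2 stages, target 913/2784
target = 913/2784 in lowest terms: an exact hit needs N1·N3 = k·913 and N2·N4 = k·2784 for one integer k, every count in [12, 96]; additionally prefer no 1:1 stage (N1 ≠ N2, N3 ≠ N4)
k = 1: no 1:1-free in-range split of k·913 and k·2784 into factor pairs; take k = 2
k = 2: N1·N3 = 1826 = 22·83, N2·N4 = 5568 = 58·96
achieved = 22·83/(58·96) = 913/2784; |achieved − target| = 0 ≤ 913/278400 ✓

N1=22 N2=58 N3=83 N4=96 achieved=913/2784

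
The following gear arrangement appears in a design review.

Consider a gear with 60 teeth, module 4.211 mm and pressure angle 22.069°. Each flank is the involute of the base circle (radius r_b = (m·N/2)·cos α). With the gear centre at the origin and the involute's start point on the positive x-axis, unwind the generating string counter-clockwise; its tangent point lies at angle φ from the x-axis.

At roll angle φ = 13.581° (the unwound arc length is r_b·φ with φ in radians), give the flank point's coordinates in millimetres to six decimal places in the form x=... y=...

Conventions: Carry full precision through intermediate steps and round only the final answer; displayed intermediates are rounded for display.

x=120.316895 y=0.516803

single-mesh involute tooth geometry (60T wheel at module 4.211)
pitch radius r_p = m·N/2 = 4.211·60/2 = 126.330000
base radius r_b = r_p·cos α = 126.330000·cos 22.069° = 117.074060
roll angle φ = 13.581° = 0.23703317 rad
x = r_b·(cos φ + φ·sin φ) = 120.316895
y = r_b·(sin φ − φ·cos φ) = 0.516803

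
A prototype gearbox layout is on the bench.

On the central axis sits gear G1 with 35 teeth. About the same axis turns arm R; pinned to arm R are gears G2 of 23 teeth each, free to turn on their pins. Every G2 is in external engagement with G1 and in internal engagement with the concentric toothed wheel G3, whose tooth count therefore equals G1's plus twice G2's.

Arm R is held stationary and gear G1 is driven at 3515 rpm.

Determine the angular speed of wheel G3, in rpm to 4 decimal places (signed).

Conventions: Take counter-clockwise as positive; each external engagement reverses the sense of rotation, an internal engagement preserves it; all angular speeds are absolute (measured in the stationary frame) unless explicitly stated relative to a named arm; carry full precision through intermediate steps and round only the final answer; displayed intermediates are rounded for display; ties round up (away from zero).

-1518.8272 rpm

topology: planetary set — G1 35T / G2 23T / G3 81T, arm = carrier (Willis)
normalise by the input: solve with ω_sun = 1, then scale by 3515 rpm
ring teeth: 35 + 2·23 = 81
35(ω_sun−ω_arm) = −81(ω_ring−ω_arm),  ω_arm = 0, ω_sun = 1
ω_ring = 0 − (35/81)(1−0) = -35/81
scale: ω_ring = -35/81 × 3515 rpm = -1518.8272 rpm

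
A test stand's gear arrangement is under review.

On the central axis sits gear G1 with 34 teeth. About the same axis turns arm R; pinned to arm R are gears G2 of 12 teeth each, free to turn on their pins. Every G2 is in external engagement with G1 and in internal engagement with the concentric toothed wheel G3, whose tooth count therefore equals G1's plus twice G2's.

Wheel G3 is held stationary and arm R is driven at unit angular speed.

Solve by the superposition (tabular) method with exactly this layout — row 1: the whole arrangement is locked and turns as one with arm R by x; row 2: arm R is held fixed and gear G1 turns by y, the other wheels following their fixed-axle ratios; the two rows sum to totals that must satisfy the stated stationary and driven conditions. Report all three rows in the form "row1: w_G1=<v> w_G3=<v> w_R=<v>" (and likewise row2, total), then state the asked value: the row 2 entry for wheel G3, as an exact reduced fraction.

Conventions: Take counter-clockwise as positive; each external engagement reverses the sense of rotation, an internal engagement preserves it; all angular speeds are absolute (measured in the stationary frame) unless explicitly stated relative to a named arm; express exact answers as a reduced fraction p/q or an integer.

recognized (axles ride arm R): planetary set, 34/12/58 teeth
row 1 — lock + rotate with arm: ω_sun = ω_ring = ω_arm = x
row 2 (arm held, sun turns y): ω_ring = −(34/58)·y, ω_arm = 0
boundary: total ω_ring = x − (34/58)·y = 0 and total ω_arm = x = 1  ⇒  y = 29/17, x = 1
row 2 ring = −(34/58)·29/17 = -1
totals (row 1 + row 2): sun 1 + 29/17 = 46/17, ring 1 + (-1) = 0, arm 1 + 0 = 1
asked cell (row2, ring) = -1

row1: w_G1=1 w_G3=1 w_R=1
row2: w_G1=29/17 w_G3=-1 w_R=0
total: w_G1=46/17 w_G3=0 w_R=1
asked value: -1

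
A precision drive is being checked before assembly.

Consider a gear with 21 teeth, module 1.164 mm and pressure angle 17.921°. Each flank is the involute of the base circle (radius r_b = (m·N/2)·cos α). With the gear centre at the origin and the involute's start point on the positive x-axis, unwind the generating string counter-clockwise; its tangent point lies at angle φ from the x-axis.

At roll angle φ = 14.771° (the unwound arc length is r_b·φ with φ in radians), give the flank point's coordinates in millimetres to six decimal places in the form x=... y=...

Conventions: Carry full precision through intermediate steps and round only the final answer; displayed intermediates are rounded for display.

x=12.009056 y=0.065977

class = single-mesh tooth geometry [base-circle involute, m = 1.164, 21T]
pitch radius r_p = m·N/2 = 1.164·21/2 = 12.222000
base radius r_b = r_p·cos α = 12.222000·cos 17.921° = 11.629009
roll angle φ = 14.771° = 0.25780258 rad
x = r_b·(cos φ + φ·sin φ) = 12.009056
y = r_b·(sin φ − φ·cos φ) = 0.065977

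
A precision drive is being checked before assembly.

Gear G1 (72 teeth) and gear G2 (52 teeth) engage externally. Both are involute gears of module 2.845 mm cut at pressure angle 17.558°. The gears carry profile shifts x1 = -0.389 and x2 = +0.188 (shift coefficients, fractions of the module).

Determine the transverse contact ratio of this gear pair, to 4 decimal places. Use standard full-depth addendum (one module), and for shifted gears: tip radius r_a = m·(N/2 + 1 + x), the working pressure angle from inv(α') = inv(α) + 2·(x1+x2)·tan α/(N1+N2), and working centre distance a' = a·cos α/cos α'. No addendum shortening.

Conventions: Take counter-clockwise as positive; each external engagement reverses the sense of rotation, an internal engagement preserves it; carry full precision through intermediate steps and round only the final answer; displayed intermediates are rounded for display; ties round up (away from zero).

1.9674

topology: single-mesh involute geometry — m = 2.845, 72T/52T pair
base radii: r_b1 = 97.648463, r_b2 = 70.523890
tip radii: r_a1 = 104.158295, r_a2 = 77.349860
inv(α') = inv(17.558°) + 2·(-0.389+0.188)·tan α/(72+52) = 0.00894137  ⇒  α' = 16.94875°
a' = a·cos α / cos α' = 176.3900·cos 17.558°/cos 16.94875° = 175.808439
action lengths: √(r_a1²−r_b1²) = 36.245387, √(r_a2²−r_b2²) = 31.770769
base pitch p_b = π·m·cos α = 8.521436
CR = (36.245387 + 31.770769 − 175.808439·sin 16.94875°)/8.521436 = 1.967408
contact ratio ≈ 1.9674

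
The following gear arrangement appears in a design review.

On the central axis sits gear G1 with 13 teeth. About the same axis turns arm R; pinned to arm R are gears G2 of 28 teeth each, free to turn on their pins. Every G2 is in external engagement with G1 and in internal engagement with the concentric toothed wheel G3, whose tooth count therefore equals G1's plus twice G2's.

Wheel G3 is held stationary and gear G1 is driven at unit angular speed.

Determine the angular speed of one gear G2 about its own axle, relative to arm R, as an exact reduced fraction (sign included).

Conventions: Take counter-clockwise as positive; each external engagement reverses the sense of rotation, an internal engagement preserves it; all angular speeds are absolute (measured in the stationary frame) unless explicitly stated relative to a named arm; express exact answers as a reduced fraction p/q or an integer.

recognized (axles ride arm R): planetary set, 13/28/69 teeth
ring teeth: 13 + 2·28 = 69
13(ω_sun−ω_arm) = −69(ω_ring−ω_arm),  ω_ring = 0, ω_sun = 1
13(1−ω_arm) = −69(0−ω_arm)  ⇒  82·ω_arm = 13  ⇒  ω_arm = 13/82
sun–planet mesh: 13·(1−13/82) = −28·(ω_p−ω_arm)  ⇒  ω_p−ω_arm = -897/2296
exact speed ratio = -897/2296

-897/2296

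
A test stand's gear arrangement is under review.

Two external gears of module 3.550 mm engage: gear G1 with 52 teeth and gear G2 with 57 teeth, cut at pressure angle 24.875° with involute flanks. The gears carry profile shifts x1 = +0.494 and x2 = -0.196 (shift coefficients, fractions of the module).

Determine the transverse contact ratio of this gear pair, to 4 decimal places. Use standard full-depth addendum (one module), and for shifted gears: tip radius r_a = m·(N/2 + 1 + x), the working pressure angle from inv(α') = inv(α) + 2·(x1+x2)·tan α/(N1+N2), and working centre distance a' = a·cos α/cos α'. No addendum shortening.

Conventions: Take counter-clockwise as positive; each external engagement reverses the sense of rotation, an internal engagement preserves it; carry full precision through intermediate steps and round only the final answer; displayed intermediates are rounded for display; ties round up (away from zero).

single-mesh involute tooth geometry (52T engaging 57T at module 3.550)
base radii: r_b1 = 83.737111, r_b2 = 91.788756
tip radii: r_a1 = 97.603700, r_a2 = 104.029200
inv(α') = inv(24.875°) + 2·(+0.494-0.196)·tan α/(52+57) = 0.03203886  ⇒  α' = 25.53076°
a' = a·cos α / cos α' = 193.4750·cos 24.875°/cos 25.53076° = 194.519951
action lengths: √(r_a1²−r_b1²) = 50.145573, √(r_a2²−r_b2²) = 48.958132
base pitch p_b = π·m·cos α = 10.117996
CR = (50.145573 + 48.958132 − 194.519951·sin 25.53076°)/10.117996 = 1.508844
contact ratio ≈ 1.5088

1.5088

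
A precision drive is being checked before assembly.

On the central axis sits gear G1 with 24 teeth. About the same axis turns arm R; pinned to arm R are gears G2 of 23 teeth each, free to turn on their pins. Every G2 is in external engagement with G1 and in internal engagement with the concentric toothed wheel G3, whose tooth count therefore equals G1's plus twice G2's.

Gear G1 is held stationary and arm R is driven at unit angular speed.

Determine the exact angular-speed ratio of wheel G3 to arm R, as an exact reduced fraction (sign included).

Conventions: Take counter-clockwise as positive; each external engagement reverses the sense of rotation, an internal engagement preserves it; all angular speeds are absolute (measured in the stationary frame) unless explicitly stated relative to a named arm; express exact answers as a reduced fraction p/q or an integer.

47/35

planetary set (24T centre, 23T on arm, 70T internal) — Willis relation
ring teeth: 24 + 2·23 = 70
24(ω_sun−ω_arm) = −70(ω_ring−ω_arm),  ω_sun = 0, ω_arm = 1
ω_ring = 1 − (24/70)(0−1) = 47/35
ω_out/ω_in = 47/35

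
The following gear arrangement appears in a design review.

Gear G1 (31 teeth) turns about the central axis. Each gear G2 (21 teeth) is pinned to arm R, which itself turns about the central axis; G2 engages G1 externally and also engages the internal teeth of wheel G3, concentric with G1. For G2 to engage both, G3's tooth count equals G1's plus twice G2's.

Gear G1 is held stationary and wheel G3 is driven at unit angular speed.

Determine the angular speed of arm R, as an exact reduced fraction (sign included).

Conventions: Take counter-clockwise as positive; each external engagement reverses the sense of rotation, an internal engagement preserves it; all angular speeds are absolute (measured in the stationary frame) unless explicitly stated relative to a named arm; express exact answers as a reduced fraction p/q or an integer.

class = planetary set [G3 = 31+2·21 = 73; Willis about the carrier]
ring teeth: 31 + 2·21 = 73
31(ω_sun−ω_arm) = −73(ω_ring−ω_arm),  ω_sun = 0, ω_ring = 1
31(0−ω_arm) = −73(1−ω_arm)  ⇒  104·ω_arm = 73  ⇒  ω_arm = 73/104
exact speed ratio = 73/104

73/104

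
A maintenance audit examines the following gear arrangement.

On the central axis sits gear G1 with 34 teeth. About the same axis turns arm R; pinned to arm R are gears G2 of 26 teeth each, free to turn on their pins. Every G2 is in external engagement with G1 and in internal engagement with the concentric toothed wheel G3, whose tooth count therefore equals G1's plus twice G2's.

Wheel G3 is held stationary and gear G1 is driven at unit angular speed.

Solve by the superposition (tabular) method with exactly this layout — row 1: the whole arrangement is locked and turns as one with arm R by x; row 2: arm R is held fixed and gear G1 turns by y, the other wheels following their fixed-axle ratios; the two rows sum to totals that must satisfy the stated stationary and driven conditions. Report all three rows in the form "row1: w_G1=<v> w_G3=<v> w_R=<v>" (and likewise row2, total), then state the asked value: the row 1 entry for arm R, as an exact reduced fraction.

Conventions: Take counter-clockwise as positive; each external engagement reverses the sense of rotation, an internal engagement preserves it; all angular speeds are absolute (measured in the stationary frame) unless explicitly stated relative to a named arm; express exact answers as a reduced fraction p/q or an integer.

row1: w_G1=17/60 w_G3=17/60 w_R=17/60
row2: w_G1=43/60 w_G3=-17/60 w_R=0
total: w_G1=1 w_G3=0 w_R=17/60
asked value: 17/60

recognized (axles ride arm R): planetary set, 34/26/86 teeth
row 1 (train locked, turned with arm): all members turn x
row 2 (arm held, sun turns y): ω_ring = −(34/86)·y, ω_arm = 0
boundary: total ω_ring = x − (34/86)·y = 0 and total ω_sun = x + y = 1  ⇒  y = 43/60, x = 17/60
row 2 ring = −(34/86)·43/60 = -17/60
totals (row 1 + row 2): sun 17/60 + 43/60 = 1, ring 17/60 + (-17/60) = 0, arm 17/60 + 0 = 17/60
asked cell (row1, arm) = 17/60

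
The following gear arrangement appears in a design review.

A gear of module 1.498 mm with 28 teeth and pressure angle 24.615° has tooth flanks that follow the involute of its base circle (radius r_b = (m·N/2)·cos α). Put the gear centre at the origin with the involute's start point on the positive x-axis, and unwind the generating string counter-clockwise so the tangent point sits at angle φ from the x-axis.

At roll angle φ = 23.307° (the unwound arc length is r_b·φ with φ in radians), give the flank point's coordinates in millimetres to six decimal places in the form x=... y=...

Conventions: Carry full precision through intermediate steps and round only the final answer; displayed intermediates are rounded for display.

topology: single-mesh involute geometry — m = 1.498, N = 28
pitch radius r_p = m·N/2 = 1.498·28/2 = 20.972000
base radius r_b = r_p·cos α = 20.972000·cos 24.615° = 19.066213
roll angle φ = 23.307° = 0.40678389 rad
x = r_b·(cos φ + φ·sin φ) = 20.579027
y = r_b·(sin φ − φ·cos φ) = 0.420757

x=20.579027 y=0.420757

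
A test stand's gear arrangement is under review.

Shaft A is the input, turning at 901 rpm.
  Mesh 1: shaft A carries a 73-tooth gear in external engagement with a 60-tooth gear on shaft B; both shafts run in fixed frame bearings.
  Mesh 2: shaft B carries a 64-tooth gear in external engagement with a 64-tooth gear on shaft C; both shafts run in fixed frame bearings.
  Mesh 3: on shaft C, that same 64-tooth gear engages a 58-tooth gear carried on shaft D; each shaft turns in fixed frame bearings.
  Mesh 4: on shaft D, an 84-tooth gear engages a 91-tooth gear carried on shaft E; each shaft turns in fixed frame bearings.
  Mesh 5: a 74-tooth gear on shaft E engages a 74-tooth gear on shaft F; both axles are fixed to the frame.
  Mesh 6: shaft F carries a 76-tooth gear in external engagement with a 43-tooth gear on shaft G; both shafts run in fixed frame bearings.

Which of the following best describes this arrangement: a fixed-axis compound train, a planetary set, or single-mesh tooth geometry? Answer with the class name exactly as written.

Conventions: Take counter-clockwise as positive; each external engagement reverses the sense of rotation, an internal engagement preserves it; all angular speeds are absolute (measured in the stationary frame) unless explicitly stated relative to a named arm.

topology: fixed-axis compound train — 6 meshes, A→G
classification: fixed-axis compound train

fixed-axis compound train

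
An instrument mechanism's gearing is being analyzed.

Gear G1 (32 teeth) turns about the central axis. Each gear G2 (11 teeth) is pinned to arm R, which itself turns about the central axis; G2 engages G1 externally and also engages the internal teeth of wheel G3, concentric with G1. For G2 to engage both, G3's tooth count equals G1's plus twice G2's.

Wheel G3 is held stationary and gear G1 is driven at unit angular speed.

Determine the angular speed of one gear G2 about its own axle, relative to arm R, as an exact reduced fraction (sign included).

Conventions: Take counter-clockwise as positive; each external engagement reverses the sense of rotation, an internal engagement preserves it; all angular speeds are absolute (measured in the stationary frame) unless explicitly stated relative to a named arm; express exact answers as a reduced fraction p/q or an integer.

topology: planetary set — G1 32T / G2 11T / G3 54T, arm = carrier (Willis)
ring teeth: 32 + 2·11 = 54
32(ω_sun−ω_arm) = −54(ω_ring−ω_arm),  ω_ring = 0, ω_sun = 1
32(1−ω_arm) = −54(0−ω_arm)  ⇒  86·ω_arm = 32  ⇒  ω_arm = 16/43
sun–planet mesh: 32·(1−16/43) = −11·(ω_p−ω_arm)  ⇒  ω_p−ω_arm = -864/473
exact speed ratio = -864/473

-864/473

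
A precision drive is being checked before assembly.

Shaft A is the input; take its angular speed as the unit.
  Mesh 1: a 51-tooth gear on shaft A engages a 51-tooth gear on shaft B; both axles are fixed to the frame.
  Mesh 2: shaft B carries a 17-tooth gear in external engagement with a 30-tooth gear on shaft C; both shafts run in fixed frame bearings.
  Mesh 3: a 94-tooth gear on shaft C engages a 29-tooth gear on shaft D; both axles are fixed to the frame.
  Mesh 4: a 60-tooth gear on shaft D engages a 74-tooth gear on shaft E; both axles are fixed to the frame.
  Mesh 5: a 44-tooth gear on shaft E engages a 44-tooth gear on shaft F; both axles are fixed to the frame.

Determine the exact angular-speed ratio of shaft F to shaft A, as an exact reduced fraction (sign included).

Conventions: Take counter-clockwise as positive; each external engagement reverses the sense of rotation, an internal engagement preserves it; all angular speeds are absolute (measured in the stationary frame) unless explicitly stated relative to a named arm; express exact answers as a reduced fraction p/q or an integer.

-1598/1073

class = fixed-axis compound train [5 meshes; 5 ratios multiply, 5 sense flips]
mesh 1 [51T→51T]: running ratio 1, sense −
mesh 2 [17T→30T]: running ratio 17/30, sense +
mesh 3 [94T→29T]: running ratio 799/435, sense −
mesh 4 [60T→74T]: running ratio 1598/1073, sense +
mesh 5 [44T→44T]: running ratio 1598/1073, sense −
ω_out/ω_in = -1598/1073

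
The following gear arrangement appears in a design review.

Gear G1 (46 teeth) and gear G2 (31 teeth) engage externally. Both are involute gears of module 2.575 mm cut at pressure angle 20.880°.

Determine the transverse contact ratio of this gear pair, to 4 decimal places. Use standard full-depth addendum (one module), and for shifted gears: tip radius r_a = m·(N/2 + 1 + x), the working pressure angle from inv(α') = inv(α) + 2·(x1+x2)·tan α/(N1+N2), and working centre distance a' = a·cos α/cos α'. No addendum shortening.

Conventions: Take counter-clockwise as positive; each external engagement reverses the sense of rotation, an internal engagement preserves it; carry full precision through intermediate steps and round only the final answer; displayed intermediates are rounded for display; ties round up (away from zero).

1.6596

recognized (one external pair, fixed centres): single-mesh tooth geometry, m = 2.575, N1 = 46, N2 = 31
base radii: r_b1 = 55.335632, r_b2 = 37.291404
tip radii: r_a1 = 61.800000, r_a2 = 42.487500
no profile shift: α' = α, a' = a
action lengths: √(r_a1²−r_b1²) = 27.517410, √(r_a2²−r_b2²) = 20.360227
base pitch p_b = π·m·cos α = 7.558348
CR = (27.517410 + 20.360227 − 99.137500·sin 20.88000°)/7.558348 = 1.659603
contact ratio ≈ 1.6596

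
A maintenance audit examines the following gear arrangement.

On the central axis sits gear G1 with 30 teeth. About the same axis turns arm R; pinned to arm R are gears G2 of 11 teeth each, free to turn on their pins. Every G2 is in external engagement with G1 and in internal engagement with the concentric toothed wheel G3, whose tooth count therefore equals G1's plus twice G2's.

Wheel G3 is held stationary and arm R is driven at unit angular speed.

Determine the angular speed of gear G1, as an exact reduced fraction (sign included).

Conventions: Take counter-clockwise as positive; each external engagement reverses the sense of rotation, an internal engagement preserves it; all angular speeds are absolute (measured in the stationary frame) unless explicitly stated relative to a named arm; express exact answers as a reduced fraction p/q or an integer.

recognized (axles ride arm R): planetary set, 30/11/52 teeth
ring teeth: 30 + 2·11 = 52
30(ω_sun−ω_arm) = −52(ω_ring−ω_arm),  ω_ring = 0, ω_arm = 1
ω_sun = 1 − (52/30)(0−1) = 41/15
exact speed ratio = 41/15

41/15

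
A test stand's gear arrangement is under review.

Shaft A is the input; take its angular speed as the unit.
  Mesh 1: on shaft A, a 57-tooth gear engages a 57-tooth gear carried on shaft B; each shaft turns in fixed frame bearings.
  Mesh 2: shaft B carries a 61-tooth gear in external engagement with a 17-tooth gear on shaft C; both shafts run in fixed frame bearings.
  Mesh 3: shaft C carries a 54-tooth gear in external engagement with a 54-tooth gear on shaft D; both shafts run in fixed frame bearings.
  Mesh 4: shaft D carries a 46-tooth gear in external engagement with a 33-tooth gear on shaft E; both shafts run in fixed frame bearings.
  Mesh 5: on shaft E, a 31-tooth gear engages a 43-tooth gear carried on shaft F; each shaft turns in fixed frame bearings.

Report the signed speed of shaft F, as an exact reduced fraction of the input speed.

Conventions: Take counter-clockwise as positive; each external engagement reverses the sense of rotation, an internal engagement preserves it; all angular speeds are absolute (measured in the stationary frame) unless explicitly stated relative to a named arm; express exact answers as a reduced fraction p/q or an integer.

5-mesh fixed-axis compound train (all bearings frame-fixed)
mesh 1 [57T→57T]: |ω|/ω_in = 1×57/57 = 1, sense flips to −
mesh 2 [61T→17T]: |ω|/ω_in = 1×61/17 = 61/17, sense flips to +
mesh 3 [54T→54T]: |ω|/ω_in = (61/17)×54/54 = 61/17, sense flips to −
mesh 4 [46T→33T]: |ω|/ω_in = (61/17)×46/33 = 2806/561, sense flips to +
mesh 5 [31T→43T]: |ω|/ω_in = (2806/561)×31/43 = 86986/24123, sense flips to −
signed output speed (× input speed) = -86986/24123

-86986/24123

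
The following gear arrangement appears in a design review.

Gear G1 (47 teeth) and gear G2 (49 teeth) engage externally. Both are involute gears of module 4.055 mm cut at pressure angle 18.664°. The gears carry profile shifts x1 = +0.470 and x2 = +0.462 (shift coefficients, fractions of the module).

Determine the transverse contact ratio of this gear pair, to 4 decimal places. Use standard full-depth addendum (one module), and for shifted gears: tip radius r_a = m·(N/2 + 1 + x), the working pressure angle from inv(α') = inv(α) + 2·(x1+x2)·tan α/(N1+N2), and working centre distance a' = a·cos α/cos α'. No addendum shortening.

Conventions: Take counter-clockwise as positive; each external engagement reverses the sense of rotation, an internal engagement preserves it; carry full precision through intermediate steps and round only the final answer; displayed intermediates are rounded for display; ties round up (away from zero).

topology: single-mesh involute geometry — m = 4.055, 47T/49T pair
base radii: r_b1 = 90.281214, r_b2 = 94.122968
tip radii: r_a1 = 101.253350, r_a2 = 105.275910
inv(α') = inv(18.664°) + 2·(+0.470+0.462)·tan α/(47+49) = 0.01859150  ⇒  α' = 21.47294°
a' = a·cos α / cos α' = 194.6400·cos 18.664°/cos 21.47294° = 198.158233
action lengths: √(r_a1²−r_b1²) = 45.842593, √(r_a2²−r_b2²) = 47.158076
base pitch p_b = π·m·cos α = 12.069225
CR = (45.842593 + 47.158076 − 198.158233·sin 21.47294°)/12.069225 = 1.695429
contact ratio ≈ 1.6954

1.6954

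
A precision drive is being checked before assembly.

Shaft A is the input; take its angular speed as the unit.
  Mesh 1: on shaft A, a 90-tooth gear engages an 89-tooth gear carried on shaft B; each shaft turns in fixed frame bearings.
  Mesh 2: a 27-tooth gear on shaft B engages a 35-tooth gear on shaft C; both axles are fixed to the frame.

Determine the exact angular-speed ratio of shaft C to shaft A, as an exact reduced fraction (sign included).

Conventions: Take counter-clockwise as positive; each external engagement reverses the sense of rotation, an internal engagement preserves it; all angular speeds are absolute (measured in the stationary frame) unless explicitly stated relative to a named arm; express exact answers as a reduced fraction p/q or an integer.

486/623

class = fixed-axis compound train [2 meshes; 2 ratios multiply, 2 sense flips]
mesh 1 [90T→89T]: running ratio 90/89, sense −
mesh 2 [27T→35T]: running ratio 486/623, sense +
ω_out/ω_in = 486/623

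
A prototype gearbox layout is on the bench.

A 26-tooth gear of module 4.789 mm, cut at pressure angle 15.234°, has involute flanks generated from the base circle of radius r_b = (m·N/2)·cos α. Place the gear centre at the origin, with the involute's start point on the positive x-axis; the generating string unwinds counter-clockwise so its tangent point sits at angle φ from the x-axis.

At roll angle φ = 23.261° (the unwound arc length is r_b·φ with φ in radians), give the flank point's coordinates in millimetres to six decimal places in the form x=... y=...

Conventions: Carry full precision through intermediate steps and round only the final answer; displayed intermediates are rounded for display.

class = single-mesh tooth geometry [base-circle involute, m = 4.789, 26T]
pitch radius r_p = m·N/2 = 4.789·26/2 = 62.257000
base radius r_b = r_p·cos α = 62.257000·cos 15.234° = 60.069335
roll angle φ = 23.261° = 0.40598104 rad
x = r_b·(cos φ + φ·sin φ) = 64.817548
y = r_b·(sin φ − φ·cos φ) = 1.317874

x=64.817548 y=1.317874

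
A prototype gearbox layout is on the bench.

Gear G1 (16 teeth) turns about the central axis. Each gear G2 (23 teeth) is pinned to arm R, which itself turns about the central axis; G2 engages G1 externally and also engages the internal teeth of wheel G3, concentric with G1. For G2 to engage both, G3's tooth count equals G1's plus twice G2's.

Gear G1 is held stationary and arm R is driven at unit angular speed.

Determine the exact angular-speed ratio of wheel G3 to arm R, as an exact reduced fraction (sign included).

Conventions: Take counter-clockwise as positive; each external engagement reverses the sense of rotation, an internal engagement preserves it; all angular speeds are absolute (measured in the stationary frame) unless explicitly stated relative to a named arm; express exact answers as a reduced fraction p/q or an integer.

topology: planetary set — G1 16T / G2 23T / G3 62T, arm = carrier (Willis)
ring teeth: 16 + 2·23 = 62
16(ω_sun−ω_arm) = −62(ω_ring−ω_arm),  ω_sun = 0, ω_arm = 1
ω_ring = 1 − (16/62)(0−1) = 39/31
ω_out/ω_in = 39/31

39/31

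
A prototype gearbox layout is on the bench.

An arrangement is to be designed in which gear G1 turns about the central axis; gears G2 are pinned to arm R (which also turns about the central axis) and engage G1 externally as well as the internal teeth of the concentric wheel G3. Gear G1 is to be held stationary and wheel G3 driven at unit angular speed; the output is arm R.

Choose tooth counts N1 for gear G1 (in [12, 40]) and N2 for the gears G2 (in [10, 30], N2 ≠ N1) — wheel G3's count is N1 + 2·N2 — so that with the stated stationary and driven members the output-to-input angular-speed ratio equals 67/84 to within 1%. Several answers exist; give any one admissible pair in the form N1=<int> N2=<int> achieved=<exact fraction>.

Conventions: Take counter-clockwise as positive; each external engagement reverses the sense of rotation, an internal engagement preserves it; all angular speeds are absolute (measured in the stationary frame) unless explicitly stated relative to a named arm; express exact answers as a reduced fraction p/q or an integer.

N1=17 N2=25 achieved=67/84

topology: planetary set — design target 67/84, arm = carrier (Willis)
Willis with ω_sun = 0: ω_arm/ω_ring = N3/(N1+N3); set equal to 67/84  ⇒  N3/N1 = (67/84)/(1 − 67/84) = 67/17
N3 = N1 + 2·N2  ⇒  N2/N1 = (N3/N1 − 1)/2 = (67/17 − 1)/2 = 25/17
smallest multiple with N1 ≥ 12 and N2 ≥ 10: k = 1  ⇒  N1 = 1·17 = 17, N2 = 1·25 = 25 (N1 ≤ 40, N2 ≤ 30, N2 ≠ N1 ✓), N3 = 17 + 2·25 = 67
check: N3/(N1+N3) with N1 = 17, N3 = 67 gives 67/84; |achieved − target| = 0 ≤ 67/8400 ✓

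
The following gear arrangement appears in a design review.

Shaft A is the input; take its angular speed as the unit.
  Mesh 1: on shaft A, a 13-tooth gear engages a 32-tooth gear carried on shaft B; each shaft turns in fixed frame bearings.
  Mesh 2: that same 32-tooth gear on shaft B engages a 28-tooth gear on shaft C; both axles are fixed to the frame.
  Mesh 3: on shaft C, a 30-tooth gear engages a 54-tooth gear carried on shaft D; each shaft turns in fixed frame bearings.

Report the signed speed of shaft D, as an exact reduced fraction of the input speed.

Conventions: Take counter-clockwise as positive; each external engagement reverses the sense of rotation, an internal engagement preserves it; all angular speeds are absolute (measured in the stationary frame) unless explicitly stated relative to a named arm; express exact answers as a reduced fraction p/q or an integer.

-65/252

3-mesh fixed-axis compound train (all bearings frame-fixed)
mesh 1 [13T→32T]: |ω|/ω_in = 1×13/32 = 13/32, sense flips to −
mesh 2 [32T→28T]: |ω|/ω_in = (13/32)×32/28 = 13/28, sense flips to +
mesh 3 [30T→54T]: |ω|/ω_in = (13/28)×30/54 = 65/252, sense flips to −
signed output speed (× input speed) = -65/252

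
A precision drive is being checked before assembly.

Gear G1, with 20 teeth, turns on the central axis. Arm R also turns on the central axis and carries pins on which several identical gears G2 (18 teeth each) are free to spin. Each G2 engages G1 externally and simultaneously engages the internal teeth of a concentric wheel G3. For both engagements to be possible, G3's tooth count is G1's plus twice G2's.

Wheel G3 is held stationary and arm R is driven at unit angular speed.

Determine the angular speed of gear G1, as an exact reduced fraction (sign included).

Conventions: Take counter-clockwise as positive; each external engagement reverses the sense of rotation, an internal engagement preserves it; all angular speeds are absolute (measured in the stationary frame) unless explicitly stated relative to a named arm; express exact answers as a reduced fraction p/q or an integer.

recognized (axles ride arm R): planetary set, 20/18/56 teeth
ring teeth: 20 + 2·18 = 56
20(ω_sun−ω_arm) = −56(ω_ring−ω_arm),  ω_ring = 0, ω_arm = 1
ω_sun = 1 − (56/20)(0−1) = 19/5
exact speed ratio = 19/5

19/5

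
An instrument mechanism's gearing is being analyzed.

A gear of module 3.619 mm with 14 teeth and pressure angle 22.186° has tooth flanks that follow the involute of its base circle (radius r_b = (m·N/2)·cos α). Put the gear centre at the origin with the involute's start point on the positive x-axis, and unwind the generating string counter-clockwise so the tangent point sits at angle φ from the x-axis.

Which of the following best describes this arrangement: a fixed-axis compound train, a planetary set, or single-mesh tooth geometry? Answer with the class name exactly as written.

single-mesh tooth geometry

single-mesh involute tooth geometry (14T wheel at module 3.619)
classification: single-mesh tooth geometry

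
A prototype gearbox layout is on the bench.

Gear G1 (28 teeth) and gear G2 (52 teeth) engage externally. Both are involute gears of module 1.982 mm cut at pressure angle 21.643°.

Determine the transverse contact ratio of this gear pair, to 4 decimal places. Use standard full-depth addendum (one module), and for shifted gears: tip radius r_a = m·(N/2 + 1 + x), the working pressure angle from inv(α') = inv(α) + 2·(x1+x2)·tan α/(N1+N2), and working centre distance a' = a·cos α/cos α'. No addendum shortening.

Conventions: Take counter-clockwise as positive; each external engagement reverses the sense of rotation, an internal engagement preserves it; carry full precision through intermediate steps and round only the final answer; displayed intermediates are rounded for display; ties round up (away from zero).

1.6258

single-mesh involute tooth geometry (28T engaging 52T at module 1.982)
base radii: r_b1 = 25.791765, r_b2 = 47.898991
tip radii: r_a1 = 29.730000, r_a2 = 53.514000
no profile shift: α' = α, a' = a
action lengths: √(r_a1²−r_b1²) = 14.787081, √(r_a2²−r_b2²) = 23.862833
base pitch p_b = π·m·cos α = 5.787658
CR = (14.787081 + 23.862833 − 79.280000·sin 21.64300°)/5.787658 = 1.625819
contact ratio ≈ 1.6258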